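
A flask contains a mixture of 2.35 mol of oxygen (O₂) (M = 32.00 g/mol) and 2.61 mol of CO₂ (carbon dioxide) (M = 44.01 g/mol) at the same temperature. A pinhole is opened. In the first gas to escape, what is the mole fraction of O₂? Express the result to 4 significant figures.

0.5136

Each component's effusion rate ∝ (its partial pressure)·(1/√M) ∝ n_i/√M_i.
x_O₂(eff) = (n_O₂/√M_O₂) / (n_O₂/√M_O₂ + n_CO₂/√M_CO₂)
= (2.35/√32.00) / (2.35/√32.00 + 2.61/√44.01) = 0.4154/(0.4154 + 0.3934) = 0.5136.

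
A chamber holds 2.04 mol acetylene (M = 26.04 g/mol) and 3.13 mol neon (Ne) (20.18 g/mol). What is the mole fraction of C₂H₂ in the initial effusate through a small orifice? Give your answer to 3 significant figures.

0.365

The effusion rate of species i is ∝ p_i/√M_i ∝ n_i/√M_i.
x_C₂H₂(eff) = (n_C₂H₂/√M_C₂H₂) / (n_C₂H₂/√M_C₂H₂ + n_Ne/√M_Ne)
= (2.04/√26.04) / (2.04/√26.04 + 3.13/√20.18) = 0.3998/(0.3998 + 0.6968) = 0.365.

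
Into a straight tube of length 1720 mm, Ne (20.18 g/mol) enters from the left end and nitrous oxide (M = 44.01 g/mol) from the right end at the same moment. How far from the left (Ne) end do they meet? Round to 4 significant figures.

1026 mm

Distances travelled in equal time are proportional to diffusion rates, so d_Ne/d_N₂O = √(M_N₂O/M_Ne) = √(44.01/20.18) = 1.477.
With d_Ne + d_N₂O = 1720 mm, d_N₂O = 1720/(1 + 1.477) = 694.5 mm.
d_Ne = 1720 − 694.5 = 1026 mm.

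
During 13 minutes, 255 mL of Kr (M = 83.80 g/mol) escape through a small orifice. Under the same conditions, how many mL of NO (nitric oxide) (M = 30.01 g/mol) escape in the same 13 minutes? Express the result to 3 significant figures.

426 mL

By Graham's law, rate_NO/rate_Kr = √(M_Kr/M_NO) = √(83.80/30.01) = √2.792 = 1.671.
So the volume for NO is 255 × 1.671 = 426 mL.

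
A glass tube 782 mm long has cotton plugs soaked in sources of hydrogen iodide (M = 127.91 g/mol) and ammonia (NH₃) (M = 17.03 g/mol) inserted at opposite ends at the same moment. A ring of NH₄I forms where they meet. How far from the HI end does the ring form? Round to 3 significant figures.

209 mm

Distances travelled in equal time are proportional to diffusion rates, so d_HI/d_NH₃ = √(M_NH₃/M_HI) = √(17.03/127.91) = 0.3649.
With d_HI + d_NH₃ = 782 mm, d_NH₃ = 782/(1 + 0.3649) = 572.9 mm.
d_HI = 782 − 572.9 = 209 mm.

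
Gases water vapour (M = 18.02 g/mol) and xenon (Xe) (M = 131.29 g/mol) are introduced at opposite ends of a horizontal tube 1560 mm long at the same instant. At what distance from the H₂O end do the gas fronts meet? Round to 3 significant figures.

Distances travelled in equal time are proportional to diffusion rates, so d_H₂O/d_Xe = √(M_Xe/M_H₂O) = √(131.29/18.02) = 2.699.
With d_H₂O + d_Xe = 1560 mm, d_Xe = 1560/(1 + 2.699) = 421.7 mm.
d_H₂O = 1560 − 421.7 = 1140 mm.

1140 mm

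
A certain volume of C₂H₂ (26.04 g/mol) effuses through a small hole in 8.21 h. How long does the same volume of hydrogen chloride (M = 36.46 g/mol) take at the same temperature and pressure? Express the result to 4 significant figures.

9.715 h

Using Graham's law: t_HCl/t_C₂H₂ = √(M_HCl/M_C₂H₂) = √(36.46/26.04) = √1.400 = 1.183.
So the time for HCl is 8.21 × 1.183 = 9.715 h.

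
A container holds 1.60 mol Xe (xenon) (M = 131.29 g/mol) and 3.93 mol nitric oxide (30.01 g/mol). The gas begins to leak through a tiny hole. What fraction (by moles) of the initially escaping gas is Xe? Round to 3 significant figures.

Each component's effusion rate ∝ (its partial pressure)·(1/√M) ∝ n_i/√M_i.
So x_Xe in the escaping gas = (n_Xe/√M_Xe) / Σ(n_i/√M_i)
= (1.60/√131.29) / (1.60/√131.29 + 3.93/√30.01) = 0.1396/(0.1396 + 0.7174) = 0.163.

0.163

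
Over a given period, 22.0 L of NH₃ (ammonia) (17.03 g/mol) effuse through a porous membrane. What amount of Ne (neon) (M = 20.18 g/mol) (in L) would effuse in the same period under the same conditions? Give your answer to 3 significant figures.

Using Graham's law: rate_Ne/rate_NH₃ = √(M_NH₃/M_Ne) = √(17.03/20.18) = √0.8439 = 0.9186.
So the volume for Ne is 22.0 × 0.9186 = 20.2 L.

20.2 L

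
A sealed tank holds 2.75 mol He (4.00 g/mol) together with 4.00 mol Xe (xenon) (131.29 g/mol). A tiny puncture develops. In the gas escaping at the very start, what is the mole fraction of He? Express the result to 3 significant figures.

0.798

Each component's effusion rate ∝ (its partial pressure)·(1/√M) ∝ n_i/√M_i.
Mole fraction of He in the effusate = (n_He/√M_He) / (n_He/√M_He + n_Xe/√M_Xe)
= (2.75/√4.00) / (2.75/√4.00 + 4.00/√131.29) = 1.375/(1.375 + 0.3491) = 0.798.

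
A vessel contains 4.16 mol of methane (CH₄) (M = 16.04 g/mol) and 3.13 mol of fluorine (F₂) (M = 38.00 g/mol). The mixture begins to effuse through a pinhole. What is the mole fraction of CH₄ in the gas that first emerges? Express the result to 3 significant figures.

Effusion rate of each component ∝ n_i/√M_i (partial pressure × 1/√M).
So x_CH₄ in the escaping gas = (n_CH₄/√M_CH₄) / Σ(n_i/√M_i)
= (4.16/√16.04) / (4.16/√16.04 + 3.13/√38.00) = 1.039/(1.039 + 0.5078) = 0.672.

0.672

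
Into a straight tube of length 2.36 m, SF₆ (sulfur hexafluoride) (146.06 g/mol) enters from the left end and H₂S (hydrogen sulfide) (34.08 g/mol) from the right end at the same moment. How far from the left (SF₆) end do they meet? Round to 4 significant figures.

In equal time, each gas travels a distance ∝ its rate ∝ 1/√M, so d_SF₆/d_H₂S = √(M_H₂S/M_SF₆) = √(34.08/146.06) = 0.4830.
With d_SF₆ + d_H₂S = 2.36 m, d_H₂S = 2.36/(1 + 0.4830) = 1.591 m.
d_SF₆ = 2.36 − 1.591 = 0.7687 m.

0.7687 m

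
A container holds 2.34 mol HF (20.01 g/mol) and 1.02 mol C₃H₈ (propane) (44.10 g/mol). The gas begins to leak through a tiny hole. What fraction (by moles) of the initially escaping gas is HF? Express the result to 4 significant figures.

0.7730

The effusion rate of species i is ∝ p_i/√M_i ∝ n_i/√M_i.
Mole fraction of HF in the effusate = (n_HF/√M_HF) / (n_HF/√M_HF + n_C₃H₈/√M_C₃H₈)
= (2.34/√20.01) / (2.34/√20.01 + 1.02/√44.10) = 0.5231/(0.5231 + 0.1536) = 0.7730.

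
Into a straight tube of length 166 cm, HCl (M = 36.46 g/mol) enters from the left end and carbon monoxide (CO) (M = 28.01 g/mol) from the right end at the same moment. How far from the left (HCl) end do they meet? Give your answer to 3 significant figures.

The fronts meet when d_HCl + d_CO = L with d_HCl/d_CO = √(M_CO/M_HCl) (Graham's law). Here √(M_CO/M_HCl) = √(28.01/36.46) = 0.8765.
With d_HCl + d_CO = 166 cm, d_CO = 166/(1 + 0.8765) = 88.46 cm.
d_HCl = 166 − 88.46 = 77.5 cm.

77.5 cm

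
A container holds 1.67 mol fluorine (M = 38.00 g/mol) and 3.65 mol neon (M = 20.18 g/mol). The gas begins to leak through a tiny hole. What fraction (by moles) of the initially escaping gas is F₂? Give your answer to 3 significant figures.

0.250

Rate_i ∝ x_i/√M_i (Graham's law weighted by mole fraction), so the effusate composition follows n_i/√M_i.
x_F₂(eff) = (n_F₂/√M_F₂) / (n_F₂/√M_F₂ + n_Ne/√M_Ne)
= (1.67/√38.00) / (1.67/√38.00 + 3.65/√20.18) = 0.2709/(0.2709 + 0.8125) = 0.250.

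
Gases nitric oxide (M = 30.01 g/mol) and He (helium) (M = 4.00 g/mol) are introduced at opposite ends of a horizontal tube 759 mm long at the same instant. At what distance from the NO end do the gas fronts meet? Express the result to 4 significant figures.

In equal time, each gas travels a distance ∝ its rate ∝ 1/√M, so d_NO/d_He = √(M_He/M_NO) = √(4.00/30.01) = 0.3651.
With d_NO + d_He = 759 mm, d_He = 759/(1 + 0.3651) = 556.0 mm.
d_NO = 759 − 556.0 = 203.0 mm.

203.0 mm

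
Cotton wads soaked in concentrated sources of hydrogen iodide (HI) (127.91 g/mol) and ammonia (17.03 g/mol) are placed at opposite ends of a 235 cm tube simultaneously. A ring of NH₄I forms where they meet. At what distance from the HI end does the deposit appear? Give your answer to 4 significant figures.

62.82 cm

In equal time, each gas travels a distance ∝ its rate ∝ 1/√M, so d_HI/d_NH₃ = √(M_NH₃/M_HI) = √(17.03/127.91) = 0.3649.
With d_HI + d_NH₃ = 235 cm, d_NH₃ = 235/(1 + 0.3649) = 172.2 cm.
d_HI = 235 − 172.2 = 62.82 cm.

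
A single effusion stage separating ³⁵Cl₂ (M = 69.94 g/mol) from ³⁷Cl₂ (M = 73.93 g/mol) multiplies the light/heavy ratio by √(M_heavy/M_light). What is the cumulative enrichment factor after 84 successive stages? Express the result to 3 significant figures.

Overall factor = α^84 with α = √(73.93/69.94), i.e. (73.93/69.94)^(84/2).
= 1.05705^42 = 10.3.

10.3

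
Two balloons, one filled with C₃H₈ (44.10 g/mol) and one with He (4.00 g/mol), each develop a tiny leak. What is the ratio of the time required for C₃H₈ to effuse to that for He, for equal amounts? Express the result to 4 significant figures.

3.320

Graham's law gives t_C₃H₈/t_He = √(M_C₃H₈/M_He) = √(44.10/4.00) = √11.03 = 3.320.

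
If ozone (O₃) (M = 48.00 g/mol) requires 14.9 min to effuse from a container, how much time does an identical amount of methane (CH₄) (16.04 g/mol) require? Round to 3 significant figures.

Using Graham's law: t_CH₄/t_O₃ = √(M_CH₄/M_O₃) = √(16.04/48.00) = √0.3342 = 0.5781.
So the time for CH₄ is 14.9 × 0.5781 = 8.61 min.

8.61 min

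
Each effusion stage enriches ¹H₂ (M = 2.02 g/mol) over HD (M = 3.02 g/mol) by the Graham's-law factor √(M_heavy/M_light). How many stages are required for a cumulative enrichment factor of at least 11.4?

13

Per stage α = (3.02/2.02)^(1/2) = 1.49505^0.5, giving ln α = 0.2011.
Need α^N ≥ 11.4 ⇒ N ≥ ln(11.4) / ln α = 2.434 / 0.2011 = 12.10.
Minimum whole number of stages: N = 13.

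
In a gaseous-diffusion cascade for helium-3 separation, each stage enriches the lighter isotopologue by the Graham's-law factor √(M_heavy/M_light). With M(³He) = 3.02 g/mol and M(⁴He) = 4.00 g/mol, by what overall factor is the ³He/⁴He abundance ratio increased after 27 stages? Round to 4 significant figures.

44.43

Overall factor = α^27 with α = √(4.00/3.02), i.e. (4.00/3.02)^(27/2).
= 1.32450^(27/2) = 44.43.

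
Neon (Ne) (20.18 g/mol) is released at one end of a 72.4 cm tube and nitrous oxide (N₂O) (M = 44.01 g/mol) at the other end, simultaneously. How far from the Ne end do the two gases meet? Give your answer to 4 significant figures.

In equal time, each gas travels a distance ∝ its rate ∝ 1/√M, so d_Ne/d_N₂O = √(M_N₂O/M_Ne) = √(44.01/20.18) = 1.477.
With d_Ne + d_N₂O = 72.4 cm, d_N₂O = 72.4/(1 + 1.477) = 29.23 cm.
d_Ne = 72.4 − 29.23 = 43.17 cm.

43.17 cm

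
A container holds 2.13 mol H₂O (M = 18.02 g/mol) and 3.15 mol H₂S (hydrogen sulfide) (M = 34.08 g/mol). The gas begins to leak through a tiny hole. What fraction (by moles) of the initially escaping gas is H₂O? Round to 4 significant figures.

Rate_i ∝ x_i/√M_i (Graham's law weighted by mole fraction), so the effusate composition follows n_i/√M_i.
So x_H₂O in the escaping gas = (n_H₂O/√M_H₂O) / Σ(n_i/√M_i)
= (2.13/√18.02) / (2.13/√18.02 + 3.15/√34.08) = 0.5018/(0.5018 + 0.5396) = 0.4818.

0.4818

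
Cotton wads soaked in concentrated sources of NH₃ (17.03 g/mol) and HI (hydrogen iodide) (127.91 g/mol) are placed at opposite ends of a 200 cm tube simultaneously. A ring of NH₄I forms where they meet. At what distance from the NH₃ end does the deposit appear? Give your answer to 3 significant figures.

147 cm

The fronts meet when d_NH₃ + d_HI = L with d_NH₃/d_HI = √(M_HI/M_NH₃) (Graham's law). Here √(M_HI/M_NH₃) = √(127.91/17.03) = 2.741.
With d_NH₃ + d_HI = 200 cm, d_HI = 200/(1 + 2.741) = 53.47 cm.
d_NH₃ = 200 − 53.47 = 147 cm.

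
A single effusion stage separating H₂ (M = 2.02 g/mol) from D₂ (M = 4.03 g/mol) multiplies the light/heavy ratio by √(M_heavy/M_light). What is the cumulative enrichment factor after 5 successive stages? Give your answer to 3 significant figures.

Overall factor = α^5 with α = √(4.03/2.02), i.e. (4.03/2.02)^(5/2).
= 1.99505^(5/2) = 5.62.

5.62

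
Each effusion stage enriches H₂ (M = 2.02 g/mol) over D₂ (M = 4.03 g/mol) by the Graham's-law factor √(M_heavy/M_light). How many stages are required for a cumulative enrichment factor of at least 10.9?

7

With α = √(4.03/2.02) per stage, ln α = ½ ln(1.99505) = 0.3453.
Need α^N ≥ 10.9 ⇒ N ≥ ln(10.9) / ln α = 2.389 / 0.3453 = 6.92.
Rounding up, N = 7 stages.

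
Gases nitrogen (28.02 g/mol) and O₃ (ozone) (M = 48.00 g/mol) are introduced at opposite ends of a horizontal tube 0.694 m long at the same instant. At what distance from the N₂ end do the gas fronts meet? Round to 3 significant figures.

Distances travelled in equal time are proportional to diffusion rates, so d_N₂/d_O₃ = √(M_O₃/M_N₂) = √(48.00/28.02) = 1.309.
With d_N₂ + d_O₃ = 0.694 m, d_O₃ = 0.694/(1 + 1.309) = 0.3006 m.
d_N₂ = 0.694 − 0.3006 = 0.393 m.

0.393 m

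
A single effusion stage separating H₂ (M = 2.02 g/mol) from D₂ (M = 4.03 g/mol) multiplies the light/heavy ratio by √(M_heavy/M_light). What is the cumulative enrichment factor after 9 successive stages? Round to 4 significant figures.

Each stage multiplies the ratio by α = √(4.03/2.02), so after 9 stages the overall factor is α^9 = (4.03/2.02)^(9/2).
= 1.99505^(9/2) = 22.38.

22.38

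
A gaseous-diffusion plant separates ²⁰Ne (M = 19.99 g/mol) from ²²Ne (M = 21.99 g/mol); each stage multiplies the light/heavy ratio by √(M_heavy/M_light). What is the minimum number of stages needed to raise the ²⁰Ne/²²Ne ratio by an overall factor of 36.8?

Single-stage factor α = √(21.99/19.99), so ln α = ½ ln(1.10005) = 0.04768.
Need α^N ≥ 36.8 ⇒ N ≥ ln(36.8) / ln α = 3.605 / 0.04768 = 75.62.
Minimum whole number of stages: N = 76.

76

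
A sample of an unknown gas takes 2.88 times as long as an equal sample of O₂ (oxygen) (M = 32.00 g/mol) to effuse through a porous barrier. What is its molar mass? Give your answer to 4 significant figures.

265.4 g/mol

Since effusion rate ∝ 1/√M, t_X/t_O₂ = √(M_X/M_O₂).
2.88 = √(M_X/32.00)
M_X = 32.00 × 2.88² = 32.00 × 8.294 = 265.4 g/mol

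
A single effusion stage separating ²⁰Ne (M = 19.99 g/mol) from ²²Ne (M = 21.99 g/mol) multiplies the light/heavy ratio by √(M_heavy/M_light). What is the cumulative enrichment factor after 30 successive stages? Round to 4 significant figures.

4.180

Overall factor = α^30 with α = √(21.99/19.99), i.e. (21.99/19.99)^(30/2).
= 1.10005^15 = 4.180.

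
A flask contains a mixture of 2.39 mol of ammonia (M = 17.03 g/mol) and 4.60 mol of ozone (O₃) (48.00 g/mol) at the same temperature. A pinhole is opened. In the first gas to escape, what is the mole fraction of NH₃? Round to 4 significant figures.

Each component's effusion rate ∝ (its partial pressure)·(1/√M) ∝ n_i/√M_i.
So x_NH₃ in the escaping gas = (n_NH₃/√M_NH₃) / Σ(n_i/√M_i)
= (2.39/√17.03) / (2.39/√17.03 + 4.60/√48.00) = 0.5791/(0.5791 + 0.6640) = 0.4659.

0.4659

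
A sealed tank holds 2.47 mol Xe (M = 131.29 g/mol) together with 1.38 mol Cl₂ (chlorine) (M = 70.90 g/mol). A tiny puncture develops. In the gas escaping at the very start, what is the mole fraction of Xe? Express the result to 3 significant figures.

0.568

Effusion rate of each component ∝ n_i/√M_i (partial pressure × 1/√M).
So x_Xe in the escaping gas = (n_Xe/√M_Xe) / Σ(n_i/√M_i)
= (2.47/√131.29) / (2.47/√131.29 + 1.38/√70.90) = 0.2156/(0.2156 + 0.1639) = 0.568.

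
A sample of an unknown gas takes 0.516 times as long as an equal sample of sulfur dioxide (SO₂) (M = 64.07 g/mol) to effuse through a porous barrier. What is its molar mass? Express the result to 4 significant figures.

17.06 g/mol

Since effusion rate ∝ 1/√M, t_X/t_SO₂ = √(M_X/M_SO₂).
0.516 = √(M_X/64.07)
M_X = 64.07 × 0.516² = 64.07 × 0.2663 = 17.06 g/mol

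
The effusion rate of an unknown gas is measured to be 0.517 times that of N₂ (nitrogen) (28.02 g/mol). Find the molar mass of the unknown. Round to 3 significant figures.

105 g/mol

Using Graham's law: rate_X/rate_N₂ = √(M_N₂/M_X).
0.517 = √(28.02/M_X)
M_X = 28.02 / 0.517² = 28.02 / 0.2673 = 105 g/mol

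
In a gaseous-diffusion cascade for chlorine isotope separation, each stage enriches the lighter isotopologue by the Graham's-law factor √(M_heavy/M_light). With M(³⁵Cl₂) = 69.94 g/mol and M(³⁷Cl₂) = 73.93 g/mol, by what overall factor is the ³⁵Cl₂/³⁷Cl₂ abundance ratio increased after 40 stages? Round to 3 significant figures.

3.03

The single-stage factor is √(M_heavy/M_light), so 40 stages give [√(73.93/69.94)]^40 = (73.93/69.94)^(40/2).
= 1.05705^20 = 3.03.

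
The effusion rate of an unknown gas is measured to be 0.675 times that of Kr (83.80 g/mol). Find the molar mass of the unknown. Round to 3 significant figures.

184 g/mol

Using Graham's law: rate_X/rate_Kr = √(M_Kr/M_X).
0.675 = √(83.80/M_X)
M_X = 83.80 / 0.675² = 83.80 / 0.4556 = 184 g/mol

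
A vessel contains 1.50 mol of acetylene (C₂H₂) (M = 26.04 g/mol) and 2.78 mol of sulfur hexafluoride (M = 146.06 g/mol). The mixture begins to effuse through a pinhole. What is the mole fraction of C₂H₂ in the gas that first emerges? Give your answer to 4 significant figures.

Effusion rate of each component ∝ n_i/√M_i (partial pressure × 1/√M).
x_C₂H₂(eff) = (n_C₂H₂/√M_C₂H₂) / (n_C₂H₂/√M_C₂H₂ + n_SF₆/√M_SF₆)
= (1.50/√26.04) / (1.50/√26.04 + 2.78/√146.06) = 0.2939/(0.2939 + 0.2300) = 0.5610.

0.5610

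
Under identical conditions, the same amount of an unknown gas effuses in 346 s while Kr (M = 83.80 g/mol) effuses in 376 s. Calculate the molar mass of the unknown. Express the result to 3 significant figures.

From Graham's law, t_X/t_Kr = √(M_X/M_Kr).
346/376 = 0.9202 = √(M_X/83.80)
M_X = 83.80 × 0.9202² = 83.80 × 0.8468 = 71.0 g/mol

71.0 g/mol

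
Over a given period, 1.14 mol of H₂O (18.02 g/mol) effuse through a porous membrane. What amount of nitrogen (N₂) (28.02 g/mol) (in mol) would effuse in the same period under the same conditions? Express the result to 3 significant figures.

Graham's law gives rate_N₂/rate_H₂O = √(M_H₂O/M_N₂) = √(18.02/28.02) = √0.6431 = 0.8019.
So the amount for N₂ is 1.14 × 0.8019 = 0.914 mol.

0.914 mol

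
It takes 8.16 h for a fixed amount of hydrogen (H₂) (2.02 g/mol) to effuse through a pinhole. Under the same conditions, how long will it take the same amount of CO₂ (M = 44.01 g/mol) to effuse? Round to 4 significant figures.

From Graham's law, t_CO₂/t_H₂ = √(M_CO₂/M_H₂) = √(44.01/2.02) = √21.79 = 4.668.
So the time for CO₂ is 8.16 × 4.668 = 38.09 h.

38.09 h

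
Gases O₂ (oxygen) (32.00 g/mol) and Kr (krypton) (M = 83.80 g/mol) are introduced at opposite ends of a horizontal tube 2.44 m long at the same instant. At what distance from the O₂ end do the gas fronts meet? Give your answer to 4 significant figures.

1.508 m

Graham's law gives d_O₂/d_Kr = rate_O₂/rate_Kr = √(M_Kr/M_O₂) = √(83.80/32.00) = 1.618.
With d_O₂ + d_Kr = 2.44 m, d_Kr = 2.44/(1 + 1.618) = 0.9319 m.
d_O₂ = 2.44 − 0.9319 = 1.508 m.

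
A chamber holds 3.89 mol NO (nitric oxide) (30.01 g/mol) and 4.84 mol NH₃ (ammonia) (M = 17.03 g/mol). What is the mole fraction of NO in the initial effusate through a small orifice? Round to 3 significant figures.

0.377

Effusion rate of each component ∝ n_i/√M_i (partial pressure × 1/√M).
Mole fraction of NO in the effusate = (n_NO/√M_NO) / (n_NO/√M_NO + n_NH₃/√M_NH₃)
= (3.89/√30.01) / (3.89/√30.01 + 4.84/√17.03) = 0.7101/(0.7101 + 1.173) = 0.377.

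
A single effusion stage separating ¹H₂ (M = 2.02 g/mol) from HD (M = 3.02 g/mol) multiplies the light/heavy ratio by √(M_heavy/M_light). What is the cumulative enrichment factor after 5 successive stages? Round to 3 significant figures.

2.73

Each stage multiplies the ratio by α = √(3.02/2.02), so after 5 stages the overall factor is α^5 = (3.02/2.02)^(5/2).
= 1.49505^(5/2) = 2.73.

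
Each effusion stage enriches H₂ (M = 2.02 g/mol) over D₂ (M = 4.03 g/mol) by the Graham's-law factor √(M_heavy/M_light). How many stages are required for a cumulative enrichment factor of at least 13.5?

8

Per stage α = (4.03/2.02)^(1/2) = 1.99505^0.5, giving ln α = 0.3453.
Need α^N ≥ 13.5 ⇒ N ≥ ln(13.5) / ln α = 2.603 / 0.3453 = 7.54.
So at least 8 stages are needed.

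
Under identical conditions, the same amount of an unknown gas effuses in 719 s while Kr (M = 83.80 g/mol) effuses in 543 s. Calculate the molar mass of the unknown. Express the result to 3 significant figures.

Since effusion rate ∝ 1/√M, t_X/t_Kr = √(M_X/M_Kr).
719/543 = 1.324 = √(M_X/83.80)
M_X = 83.80 × 1.324² = 83.80 × 1.753 = 147 g/mol

147 g/mol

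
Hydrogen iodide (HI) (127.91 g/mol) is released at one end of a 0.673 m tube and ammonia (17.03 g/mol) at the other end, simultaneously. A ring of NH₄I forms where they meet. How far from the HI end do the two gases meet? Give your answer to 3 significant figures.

The fronts meet when d_HI + d_NH₃ = L with d_HI/d_NH₃ = √(M_NH₃/M_HI) (Graham's law). Here √(M_NH₃/M_HI) = √(17.03/127.91) = 0.3649.
With d_HI + d_NH₃ = 0.673 m, d_NH₃ = 0.673/(1 + 0.3649) = 0.4931 m.
d_HI = 0.673 − 0.4931 = 0.180 m.

0.180 m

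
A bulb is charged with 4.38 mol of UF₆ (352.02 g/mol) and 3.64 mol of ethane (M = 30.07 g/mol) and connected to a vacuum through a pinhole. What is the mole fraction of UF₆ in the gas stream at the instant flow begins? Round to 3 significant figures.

0.260

Each component's effusion rate ∝ (its partial pressure)·(1/√M) ∝ n_i/√M_i.
Mole fraction of UF₆ in the effusate = (n_UF₆/√M_UF₆) / (n_UF₆/√M_UF₆ + n_C₂H₆/√M_C₂H₆)
= (4.38/√352.02) / (4.38/√352.02 + 3.64/√30.07) = 0.2334/(0.2334 + 0.6638) = 0.260.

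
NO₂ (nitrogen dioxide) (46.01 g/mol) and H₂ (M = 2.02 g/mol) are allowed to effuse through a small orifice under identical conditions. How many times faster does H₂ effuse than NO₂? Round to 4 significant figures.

4.773

Since effusion rate ∝ 1/√M, rate_H₂/rate_NO₂ = √(M_NO₂/M_H₂) = √(46.01/2.02) = √22.78 = 4.773.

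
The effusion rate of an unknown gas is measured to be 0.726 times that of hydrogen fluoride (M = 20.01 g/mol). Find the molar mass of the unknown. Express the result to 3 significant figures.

38.0 g/mol

From Graham's law, rate_X/rate_HF = √(M_HF/M_X).
0.726 = √(20.01/M_X)
M_X = 20.01 / 0.726² = 20.01 / 0.5271 = 38.0 g/mol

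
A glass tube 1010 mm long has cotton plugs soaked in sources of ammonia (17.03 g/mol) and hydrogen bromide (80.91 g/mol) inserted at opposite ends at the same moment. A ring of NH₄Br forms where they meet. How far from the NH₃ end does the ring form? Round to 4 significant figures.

692.4 mm

In equal time, each gas travels a distance ∝ its rate ∝ 1/√M, so d_NH₃/d_HBr = √(M_HBr/M_NH₃) = √(80.91/17.03) = 2.180.
With d_NH₃ + d_HBr = 1010 mm, d_HBr = 1010/(1 + 2.180) = 317.6 mm.
d_NH₃ = 1010 − 317.6 = 692.4 mm.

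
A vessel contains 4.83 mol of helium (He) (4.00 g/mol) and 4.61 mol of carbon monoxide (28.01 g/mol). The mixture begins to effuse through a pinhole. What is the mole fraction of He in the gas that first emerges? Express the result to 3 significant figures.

Each component's effusion rate ∝ (its partial pressure)·(1/√M) ∝ n_i/√M_i.
So x_He in the escaping gas = (n_He/√M_He) / Σ(n_i/√M_i)
= (4.83/√4.00) / (4.83/√4.00 + 4.61/√28.01) = 2.415/(2.415 + 0.8711) = 0.735.

0.735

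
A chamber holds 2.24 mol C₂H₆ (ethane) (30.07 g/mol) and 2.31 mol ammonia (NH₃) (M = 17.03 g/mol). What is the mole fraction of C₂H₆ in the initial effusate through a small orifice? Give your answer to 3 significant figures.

0.422

Rate_i ∝ x_i/√M_i (Graham's law weighted by mole fraction), so the effusate composition follows n_i/√M_i.
So x_C₂H₆ in the escaping gas = (n_C₂H₆/√M_C₂H₆) / Σ(n_i/√M_i)
= (2.24/√30.07) / (2.24/√30.07 + 2.31/√17.03) = 0.4085/(0.4085 + 0.5598) = 0.422.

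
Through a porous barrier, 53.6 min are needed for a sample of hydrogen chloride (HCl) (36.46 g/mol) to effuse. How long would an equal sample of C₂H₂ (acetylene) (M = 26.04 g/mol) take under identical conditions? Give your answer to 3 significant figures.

45.3 min

Graham's law gives t_C₂H₂/t_HCl = √(M_C₂H₂/M_HCl) = √(26.04/36.46) = √0.7142 = 0.8451.
So the time for C₂H₂ is 53.6 × 0.8451 = 45.3 min.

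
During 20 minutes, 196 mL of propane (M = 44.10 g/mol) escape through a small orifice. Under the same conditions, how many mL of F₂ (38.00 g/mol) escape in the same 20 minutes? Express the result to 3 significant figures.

By Graham's law, rate_F₂/rate_C₃H₈ = √(M_C₃H₈/M_F₂) = √(44.10/38.00) = √1.161 = 1.077.
So the volume for F₂ is 196 × 1.077 = 211 mL.

211 mL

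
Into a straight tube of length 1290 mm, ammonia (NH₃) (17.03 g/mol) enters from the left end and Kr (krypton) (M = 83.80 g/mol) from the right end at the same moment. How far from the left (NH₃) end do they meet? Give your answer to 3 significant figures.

Distances travelled in equal time are proportional to diffusion rates, so d_NH₃/d_Kr = √(M_Kr/M_NH₃) = √(83.80/17.03) = 2.218.
With d_NH₃ + d_Kr = 1290 mm, d_Kr = 1290/(1 + 2.218) = 400.8 mm.
d_NH₃ = 1290 − 400.8 = 889 mm.

889 mm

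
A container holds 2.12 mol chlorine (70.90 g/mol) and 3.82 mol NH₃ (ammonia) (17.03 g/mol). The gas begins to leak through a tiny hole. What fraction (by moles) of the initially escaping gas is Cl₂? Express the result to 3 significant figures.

0.214

Each component's effusion rate ∝ (its partial pressure)·(1/√M) ∝ n_i/√M_i.
So x_Cl₂ in the escaping gas = (n_Cl₂/√M_Cl₂) / Σ(n_i/√M_i)
= (2.12/√70.90) / (2.12/√70.90 + 3.82/√17.03) = 0.2518/(0.2518 + 0.9257) = 0.214.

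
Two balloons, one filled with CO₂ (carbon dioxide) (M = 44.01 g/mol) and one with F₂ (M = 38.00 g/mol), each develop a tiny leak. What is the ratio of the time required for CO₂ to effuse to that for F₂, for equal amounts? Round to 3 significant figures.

1.08

Since effusion rate ∝ 1/√M, t_CO₂/t_F₂ = √(M_CO₂/M_F₂) = √(44.01/38.00) = √1.158 = 1.08.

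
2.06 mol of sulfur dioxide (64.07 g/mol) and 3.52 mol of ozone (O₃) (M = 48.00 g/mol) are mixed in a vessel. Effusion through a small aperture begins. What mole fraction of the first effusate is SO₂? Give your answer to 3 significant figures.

0.336

Effusion rate of each component ∝ n_i/√M_i (partial pressure × 1/√M).
So x_SO₂ in the escaping gas = (n_SO₂/√M_SO₂) / Σ(n_i/√M_i)
= (2.06/√64.07) / (2.06/√64.07 + 3.52/√48.00) = 0.2574/(0.2574 + 0.5081) = 0.336.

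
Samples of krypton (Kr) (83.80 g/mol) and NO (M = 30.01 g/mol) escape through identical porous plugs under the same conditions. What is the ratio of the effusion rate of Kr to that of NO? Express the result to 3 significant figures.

Using Graham's law: rate_Kr/rate_NO = √(M_NO/M_Kr) = √(30.01/83.80) = √0.3581 = 0.598.

0.598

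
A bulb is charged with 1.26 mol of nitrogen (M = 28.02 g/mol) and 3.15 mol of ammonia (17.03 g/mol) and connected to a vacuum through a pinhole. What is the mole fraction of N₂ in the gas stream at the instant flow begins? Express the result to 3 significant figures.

0.238

Each component's effusion rate ∝ (its partial pressure)·(1/√M) ∝ n_i/√M_i.
So x_N₂ in the escaping gas = (n_N₂/√M_N₂) / Σ(n_i/√M_i)
= (1.26/√28.02) / (1.26/√28.02 + 3.15/√17.03) = 0.2380/(0.2380 + 0.7633) = 0.238.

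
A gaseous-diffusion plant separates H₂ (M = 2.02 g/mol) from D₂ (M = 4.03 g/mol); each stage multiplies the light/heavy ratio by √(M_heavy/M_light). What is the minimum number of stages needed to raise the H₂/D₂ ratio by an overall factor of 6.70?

Single-stage factor α = √(4.03/2.02), so ln α = ½ ln(1.99505) = 0.3453.
Need α^N ≥ 6.70 ⇒ N ≥ ln(6.70) / ln α = 1.902 / 0.3453 = 5.51.
Minimum whole number of stages: N = 6.

6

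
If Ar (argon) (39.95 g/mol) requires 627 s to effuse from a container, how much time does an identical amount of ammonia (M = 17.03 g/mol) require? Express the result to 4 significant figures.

409.4 s

Since effusion rate ∝ 1/√M, t_NH₃/t_Ar = √(M_NH₃/M_Ar) = √(17.03/39.95) = √0.4263 = 0.6529.
So the time for NH₃ is 627 × 0.6529 = 409.4 s.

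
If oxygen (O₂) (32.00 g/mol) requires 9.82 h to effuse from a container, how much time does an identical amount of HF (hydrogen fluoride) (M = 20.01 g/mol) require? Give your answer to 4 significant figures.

7.765 h

From Graham's law, t_HF/t_O₂ = √(M_HF/M_O₂) = √(20.01/32.00) = √0.6253 = 0.7908.
So the time for HF is 9.82 × 0.7908 = 7.765 h.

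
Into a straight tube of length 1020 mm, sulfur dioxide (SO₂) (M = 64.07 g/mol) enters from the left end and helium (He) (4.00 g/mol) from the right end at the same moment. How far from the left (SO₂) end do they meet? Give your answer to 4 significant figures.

203.9 mm

In equal time, each gas travels a distance ∝ its rate ∝ 1/√M, so d_SO₂/d_He = √(M_He/M_SO₂) = √(4.00/64.07) = 0.2499.
With d_SO₂ + d_He = 1020 mm, d_He = 1020/(1 + 0.2499) = 816.1 mm.
d_SO₂ = 1020 − 816.1 = 203.9 mm.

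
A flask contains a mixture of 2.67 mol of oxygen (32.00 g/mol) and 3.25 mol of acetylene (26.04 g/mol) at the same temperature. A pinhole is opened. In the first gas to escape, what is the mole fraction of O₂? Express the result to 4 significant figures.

0.4256

Each component's effusion rate ∝ (its partial pressure)·(1/√M) ∝ n_i/√M_i.
Mole fraction of O₂ in the effusate = (n_O₂/√M_O₂) / (n_O₂/√M_O₂ + n_C₂H₂/√M_C₂H₂)
= (2.67/√32.00) / (2.67/√32.00 + 3.25/√26.04) = 0.4720/(0.4720 + 0.6369) = 0.4256.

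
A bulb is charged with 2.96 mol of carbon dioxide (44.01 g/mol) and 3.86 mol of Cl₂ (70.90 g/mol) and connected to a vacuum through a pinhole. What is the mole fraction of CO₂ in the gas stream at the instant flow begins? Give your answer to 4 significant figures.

Each component's effusion rate ∝ (its partial pressure)·(1/√M) ∝ n_i/√M_i.
So x_CO₂ in the escaping gas = (n_CO₂/√M_CO₂) / Σ(n_i/√M_i)
= (2.96/√44.01) / (2.96/√44.01 + 3.86/√70.90) = 0.4462/(0.4462 + 0.4584) = 0.4932.

0.4932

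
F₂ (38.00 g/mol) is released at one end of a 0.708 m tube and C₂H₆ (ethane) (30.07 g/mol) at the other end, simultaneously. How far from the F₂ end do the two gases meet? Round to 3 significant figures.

0.333 m

Graham's law gives d_F₂/d_C₂H₆ = rate_F₂/rate_C₂H₆ = √(M_C₂H₆/M_F₂) = √(30.07/38.00) = 0.8896.
With d_F₂ + d_C₂H₆ = 0.708 m, d_C₂H₆ = 0.708/(1 + 0.8896) = 0.3747 m.
d_F₂ = 0.708 − 0.3747 = 0.333 m.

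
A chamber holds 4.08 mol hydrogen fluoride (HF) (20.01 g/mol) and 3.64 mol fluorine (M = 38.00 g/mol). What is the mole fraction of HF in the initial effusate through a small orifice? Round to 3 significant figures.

Effusion rate of each component ∝ n_i/√M_i (partial pressure × 1/√M).
So x_HF in the escaping gas = (n_HF/√M_HF) / Σ(n_i/√M_i)
= (4.08/√20.01) / (4.08/√20.01 + 3.64/√38.00) = 0.9121/(0.9121 + 0.5905) = 0.607.

0.607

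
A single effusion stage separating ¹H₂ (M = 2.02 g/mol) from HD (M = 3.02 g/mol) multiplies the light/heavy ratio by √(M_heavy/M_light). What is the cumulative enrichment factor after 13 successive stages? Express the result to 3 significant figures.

Each stage multiplies the ratio by α = √(3.02/2.02), so after 13 stages the overall factor is α^13 = (3.02/2.02)^(13/2).
= 1.49505^(13/2) = 13.7.

13.7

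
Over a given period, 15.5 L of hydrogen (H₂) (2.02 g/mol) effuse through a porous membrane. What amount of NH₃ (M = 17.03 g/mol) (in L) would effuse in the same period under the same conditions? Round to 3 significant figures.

Since effusion rate ∝ 1/√M, rate_NH₃/rate_H₂ = √(M_H₂/M_NH₃) = √(2.02/17.03) = √0.1186 = 0.3444.
So the volume for NH₃ is 15.5 × 0.3444 = 5.34 L.

5.34 L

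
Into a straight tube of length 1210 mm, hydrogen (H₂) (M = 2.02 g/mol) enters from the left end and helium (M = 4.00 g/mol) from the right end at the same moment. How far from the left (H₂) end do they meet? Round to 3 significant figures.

In equal time, each gas travels a distance ∝ its rate ∝ 1/√M, so d_H₂/d_He = √(M_He/M_H₂) = √(4.00/2.02) = 1.407.
With d_H₂ + d_He = 1210 mm, d_He = 1210/(1 + 1.407) = 502.7 mm.
d_H₂ = 1210 − 502.7 = 707 mm.

707 mm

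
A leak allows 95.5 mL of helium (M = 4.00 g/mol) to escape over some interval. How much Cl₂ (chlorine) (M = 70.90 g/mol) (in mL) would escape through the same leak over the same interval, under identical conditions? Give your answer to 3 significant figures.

22.7 mL

Graham's law gives rate_Cl₂/rate_He = √(M_He/M_Cl₂) = √(4.00/70.90) = √0.05642 = 0.2375.
So the volume for Cl₂ is 95.5 × 0.2375 = 22.7 mL.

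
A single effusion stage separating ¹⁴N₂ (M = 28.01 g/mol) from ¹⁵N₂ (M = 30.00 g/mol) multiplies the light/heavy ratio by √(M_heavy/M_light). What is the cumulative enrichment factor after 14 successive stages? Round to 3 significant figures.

1.62

After 14 stages the ratio has grown by (√(30.00/28.01))^14 = (30.00/28.01)^(14/2).
= 1.07105^7 = 1.62.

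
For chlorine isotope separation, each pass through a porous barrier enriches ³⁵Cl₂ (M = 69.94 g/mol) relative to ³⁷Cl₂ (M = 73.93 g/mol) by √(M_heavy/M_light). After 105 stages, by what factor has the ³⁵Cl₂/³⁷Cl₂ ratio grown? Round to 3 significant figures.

18.4

Each stage multiplies the ratio by α = √(73.93/69.94), so after 105 stages the overall factor is α^105 = (73.93/69.94)^(105/2).
= 1.05705^(105/2) = 18.4.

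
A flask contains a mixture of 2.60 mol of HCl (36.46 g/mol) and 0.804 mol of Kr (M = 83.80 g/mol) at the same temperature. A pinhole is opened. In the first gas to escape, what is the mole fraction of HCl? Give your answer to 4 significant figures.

Effusion rate of each component ∝ n_i/√M_i (partial pressure × 1/√M).
x_HCl(eff) = (n_HCl/√M_HCl) / (n_HCl/√M_HCl + n_Kr/√M_Kr)
= (2.60/√36.46) / (2.60/√36.46 + 0.804/√83.80) = 0.4306/(0.4306 + 0.08783) = 0.8306.

0.8306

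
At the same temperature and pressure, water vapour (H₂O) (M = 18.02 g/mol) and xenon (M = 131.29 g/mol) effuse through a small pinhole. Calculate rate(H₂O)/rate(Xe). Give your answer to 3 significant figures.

2.70

Using Graham's law: rate_H₂O/rate_Xe = √(M_Xe/M_H₂O) = √(131.29/18.02) = √7.286 = 2.70.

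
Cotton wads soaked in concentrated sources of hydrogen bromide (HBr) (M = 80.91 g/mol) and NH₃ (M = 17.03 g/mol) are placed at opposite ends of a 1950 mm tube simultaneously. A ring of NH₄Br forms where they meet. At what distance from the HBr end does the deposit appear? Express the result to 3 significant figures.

Distances travelled in equal time are proportional to diffusion rates, so d_HBr/d_NH₃ = √(M_NH₃/M_HBr) = √(17.03/80.91) = 0.4588.
With d_HBr + d_NH₃ = 1950 mm, d_NH₃ = 1950/(1 + 0.4588) = 1337 mm.
d_HBr = 1950 − 1337 = 613 mm.

613 mm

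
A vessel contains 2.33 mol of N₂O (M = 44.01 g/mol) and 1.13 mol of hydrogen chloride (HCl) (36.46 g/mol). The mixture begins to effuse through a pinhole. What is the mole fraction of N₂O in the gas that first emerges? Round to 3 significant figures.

The effusion rate of species i is ∝ p_i/√M_i ∝ n_i/√M_i.
x_N₂O(eff) = (n_N₂O/√M_N₂O) / (n_N₂O/√M_N₂O + n_HCl/√M_HCl)
= (2.33/√44.01) / (2.33/√44.01 + 1.13/√36.46) = 0.3512/(0.3512 + 0.1871) = 0.652.

0.652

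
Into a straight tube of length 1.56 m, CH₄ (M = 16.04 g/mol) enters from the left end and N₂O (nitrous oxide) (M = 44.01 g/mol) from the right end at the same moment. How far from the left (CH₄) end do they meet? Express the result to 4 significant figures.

0.9727 m

Distances travelled in equal time are proportional to diffusion rates, so d_CH₄/d_N₂O = √(M_N₂O/M_CH₄) = √(44.01/16.04) = 1.656.
With d_CH₄ + d_N₂O = 1.56 m, d_N₂O = 1.56/(1 + 1.656) = 0.5873 m.
d_CH₄ = 1.56 − 0.5873 = 0.9727 m.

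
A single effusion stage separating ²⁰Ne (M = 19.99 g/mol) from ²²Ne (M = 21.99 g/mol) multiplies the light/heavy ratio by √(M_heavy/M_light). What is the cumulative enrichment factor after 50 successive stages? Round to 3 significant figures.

10.8

Each stage multiplies the ratio by α = √(21.99/19.99), so after 50 stages the overall factor is α^50 = (21.99/19.99)^(50/2).
= 1.10005^25 = 10.8.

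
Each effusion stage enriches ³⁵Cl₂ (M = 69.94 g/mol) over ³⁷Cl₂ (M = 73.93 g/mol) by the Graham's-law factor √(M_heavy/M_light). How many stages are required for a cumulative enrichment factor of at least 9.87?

Per stage α = (73.93/69.94)^(1/2) = 1.05705^0.5, giving ln α = 0.02774.
Need α^N ≥ 9.87 ⇒ N ≥ ln(9.87) / ln α = 2.289 / 0.02774 = 82.53.
So at least 83 stages are needed.

83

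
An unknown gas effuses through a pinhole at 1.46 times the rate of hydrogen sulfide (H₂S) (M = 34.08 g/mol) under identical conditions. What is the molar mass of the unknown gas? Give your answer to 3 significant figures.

From Graham's law, rate_X/rate_H₂S = √(M_H₂S/M_X).
1.46 = √(34.08/M_X)
M_X = 34.08 / 1.46² = 34.08 / 2.132 = 16.0 g/mol

16.0 g/mol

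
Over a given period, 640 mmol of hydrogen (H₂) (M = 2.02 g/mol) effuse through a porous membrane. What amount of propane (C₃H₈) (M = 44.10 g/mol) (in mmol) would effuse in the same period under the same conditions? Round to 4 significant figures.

137.0 mmol

Using Graham's law: rate_C₃H₈/rate_H₂ = √(M_H₂/M_C₃H₈) = √(2.02/44.10) = √0.04580 = 0.2140.
So the amount for C₃H₈ is 640 × 0.2140 = 137.0 mmol.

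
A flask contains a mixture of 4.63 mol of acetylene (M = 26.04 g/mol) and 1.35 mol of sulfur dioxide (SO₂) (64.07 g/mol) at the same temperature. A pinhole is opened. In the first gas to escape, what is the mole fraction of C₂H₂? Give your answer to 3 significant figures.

Rate_i ∝ x_i/√M_i (Graham's law weighted by mole fraction), so the effusate composition follows n_i/√M_i.
x_C₂H₂(eff) = (n_C₂H₂/√M_C₂H₂) / (n_C₂H₂/√M_C₂H₂ + n_SO₂/√M_SO₂)
= (4.63/√26.04) / (4.63/√26.04 + 1.35/√64.07) = 0.9073/(0.9073 + 0.1687) = 0.843.

0.843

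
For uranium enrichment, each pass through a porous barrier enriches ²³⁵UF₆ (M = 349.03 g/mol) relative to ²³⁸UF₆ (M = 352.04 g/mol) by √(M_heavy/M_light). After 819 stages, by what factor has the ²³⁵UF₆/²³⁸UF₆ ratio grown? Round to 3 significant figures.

33.7

After 819 stages the ratio has grown by (√(352.04/349.03))^819 = (352.04/349.03)^(819/2).
= 1.00862^(819/2) = 33.7.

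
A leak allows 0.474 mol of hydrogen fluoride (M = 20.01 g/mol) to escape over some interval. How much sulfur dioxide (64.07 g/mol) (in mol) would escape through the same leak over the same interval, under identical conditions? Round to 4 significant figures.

By Graham's law, rate_SO₂/rate_HF = √(M_HF/M_SO₂) = √(20.01/64.07) = √0.3123 = 0.5589.
So the amount for SO₂ is 0.474 × 0.5589 = 0.2649 mol.

0.2649 mol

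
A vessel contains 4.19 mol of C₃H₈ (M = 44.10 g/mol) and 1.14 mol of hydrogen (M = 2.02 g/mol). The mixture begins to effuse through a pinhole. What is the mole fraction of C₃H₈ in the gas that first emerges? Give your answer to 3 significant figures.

Effusion rate of each component ∝ n_i/√M_i (partial pressure × 1/√M).
Mole fraction of C₃H₈ in the effusate = (n_C₃H₈/√M_C₃H₈) / (n_C₃H₈/√M_C₃H₈ + n_H₂/√M_H₂)
= (4.19/√44.10) / (4.19/√44.10 + 1.14/√2.02) = 0.6309/(0.6309 + 0.8021) = 0.440.

0.440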